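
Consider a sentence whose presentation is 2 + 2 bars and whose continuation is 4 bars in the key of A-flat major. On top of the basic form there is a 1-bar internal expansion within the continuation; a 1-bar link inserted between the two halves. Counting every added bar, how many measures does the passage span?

10 measures

Basic sentence: 2 + 2 + 4 = 8 bars.
8 (basic form) + 1 (internal expansion) + 1 (link) = 10.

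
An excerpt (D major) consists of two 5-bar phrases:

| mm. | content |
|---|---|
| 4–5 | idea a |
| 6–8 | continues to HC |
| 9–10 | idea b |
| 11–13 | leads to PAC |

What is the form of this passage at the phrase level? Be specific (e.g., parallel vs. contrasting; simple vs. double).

contrasting period

Phrase 1 ends with a half cadence (weaker) and phrase 2 with a perfect authentic cadence (stronger): antecedent + consequent = a period.
The two phrases open with different material (a / b), so the period is contrasting.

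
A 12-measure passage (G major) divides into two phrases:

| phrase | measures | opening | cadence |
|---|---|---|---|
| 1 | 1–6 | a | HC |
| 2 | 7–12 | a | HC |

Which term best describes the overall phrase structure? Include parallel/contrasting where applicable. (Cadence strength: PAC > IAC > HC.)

repeated phrase

Both phrases have the same opening (a) and the same cadence (half cadence): the second is a restatement, not a consequent, so this is a repeated phrase rather than a period.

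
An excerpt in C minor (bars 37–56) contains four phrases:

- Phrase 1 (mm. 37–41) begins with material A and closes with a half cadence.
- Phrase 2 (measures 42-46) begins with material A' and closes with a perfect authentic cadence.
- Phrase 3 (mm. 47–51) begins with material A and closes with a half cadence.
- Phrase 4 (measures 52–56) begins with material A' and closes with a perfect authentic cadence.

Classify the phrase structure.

The cadence pattern HC–PAC–HC–PAC is weak–strong twice, and phrases 3–4 restate phrases 1–2: a period heard twice, not a double period (which would end weakly at phrase 2).

repeated period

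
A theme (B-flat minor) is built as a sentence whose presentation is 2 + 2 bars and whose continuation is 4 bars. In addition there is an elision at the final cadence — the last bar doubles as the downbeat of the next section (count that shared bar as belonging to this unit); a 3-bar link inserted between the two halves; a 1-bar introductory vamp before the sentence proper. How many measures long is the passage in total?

12 measures

Basic sentence: 2 + 2 + 4 = 8 bars.
8 (basic form) + 3 (link) + 1 (introduction) = 12.
The elision shares a bar with the next section but does not change this unit's count.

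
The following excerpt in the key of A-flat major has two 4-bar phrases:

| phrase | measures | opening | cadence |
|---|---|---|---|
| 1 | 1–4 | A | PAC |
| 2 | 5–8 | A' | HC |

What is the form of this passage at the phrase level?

phrase group

The second phrase closes with a half cadence, which is not stronger than the first phrase's perfect authentic cadence; without a weak→strong cadential pair there is no antecedent–consequent relationship, so this is a phrase group rather than a period.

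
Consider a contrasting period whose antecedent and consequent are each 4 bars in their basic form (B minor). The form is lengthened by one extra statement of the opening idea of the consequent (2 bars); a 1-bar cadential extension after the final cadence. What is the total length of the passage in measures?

Basic contrasting period: 4 + 4 = 8 bars.
8 (basic form) + 2 (extra statement) + 1 (cadential extension) = 11.

11 measures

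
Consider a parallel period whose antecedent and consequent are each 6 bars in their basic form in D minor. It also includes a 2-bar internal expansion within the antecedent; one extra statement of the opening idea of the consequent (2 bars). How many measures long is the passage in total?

16 measures

Basic parallel period: 6 + 6 = 12 bars.
12 (basic form) + 2 (internal expansion) + 2 (extra statement) = 16.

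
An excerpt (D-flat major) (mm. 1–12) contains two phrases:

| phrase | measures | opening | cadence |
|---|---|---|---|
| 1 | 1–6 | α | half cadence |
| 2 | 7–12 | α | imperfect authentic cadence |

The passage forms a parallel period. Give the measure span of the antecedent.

measures 1–6

The phrase ending with the weaker cadence (half cadence) is the antecedent; the one ending more conclusively (imperfect authentic cadence) is the consequent. The antecedent is measures 1–6.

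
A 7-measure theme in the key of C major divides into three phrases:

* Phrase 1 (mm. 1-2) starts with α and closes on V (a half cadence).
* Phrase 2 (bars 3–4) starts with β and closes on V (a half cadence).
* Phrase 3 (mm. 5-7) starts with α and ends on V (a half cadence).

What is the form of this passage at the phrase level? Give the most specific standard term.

The final phrase closes with a half cadence, which is not stronger than the preceding half cadence; the 3 phrases lack an overall antecedent–consequent design and so form a phrase group.

phrase group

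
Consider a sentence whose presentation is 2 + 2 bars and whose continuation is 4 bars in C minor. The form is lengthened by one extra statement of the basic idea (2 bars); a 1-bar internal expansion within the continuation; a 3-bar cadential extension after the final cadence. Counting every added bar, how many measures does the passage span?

Basic sentence: 2 + 2 + 4 = 8 bars.
8 (basic form) + 2 (extra statement) + 1 (internal expansion) + 3 (cadential extension) = 14.

14 measures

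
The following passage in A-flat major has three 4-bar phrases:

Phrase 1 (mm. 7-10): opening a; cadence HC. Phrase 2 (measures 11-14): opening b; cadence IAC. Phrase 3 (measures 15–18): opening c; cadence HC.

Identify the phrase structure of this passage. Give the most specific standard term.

The final phrase closes with a half cadence, which is not stronger than the preceding imperfect authentic cadence; the 3 phrases lack an overall antecedent–consequent design and so form a phrase group.

phrase group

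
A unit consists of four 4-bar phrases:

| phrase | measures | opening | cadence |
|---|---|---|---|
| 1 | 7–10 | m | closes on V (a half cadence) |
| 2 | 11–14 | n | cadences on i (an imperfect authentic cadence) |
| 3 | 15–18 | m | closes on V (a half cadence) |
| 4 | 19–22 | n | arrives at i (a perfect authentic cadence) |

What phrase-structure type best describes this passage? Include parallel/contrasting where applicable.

parallel double period

Four phrases in two halves: the first half (mm. 7–14) ends with an imperfect authentic cadence, the second (bars 15-22) with a perfect authentic cadence — a large antecedent–consequent pair, i.e. a double period.
Phrase 3 begins with the same material as phrase 1, making it parallel.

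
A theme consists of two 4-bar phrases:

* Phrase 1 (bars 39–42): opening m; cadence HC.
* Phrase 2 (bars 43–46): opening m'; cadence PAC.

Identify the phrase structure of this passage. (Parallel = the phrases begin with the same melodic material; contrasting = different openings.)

parallel period

Phrase 1 ends with a half cadence (weaker) and phrase 2 with a perfect authentic cadence (stronger): antecedent + consequent = a period.
The two phrases open with the same material (m / m'), so the period is parallel.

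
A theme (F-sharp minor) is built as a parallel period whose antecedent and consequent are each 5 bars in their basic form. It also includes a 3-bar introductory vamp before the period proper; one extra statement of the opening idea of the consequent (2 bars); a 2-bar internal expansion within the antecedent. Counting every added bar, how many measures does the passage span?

Basic parallel period: 5 + 5 = 10 bars.
10 (basic form) + 3 (introduction) + 2 (extra statement) + 2 (internal expansion) = 17.

17 measures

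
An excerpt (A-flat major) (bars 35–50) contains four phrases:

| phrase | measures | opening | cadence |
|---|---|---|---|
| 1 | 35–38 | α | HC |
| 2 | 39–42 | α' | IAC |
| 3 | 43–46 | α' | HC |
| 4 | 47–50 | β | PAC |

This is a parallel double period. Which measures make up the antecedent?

measures 35–42

In a double period the first pair of phrases (ending imperfect authentic cadence) is the large antecedent and the second pair (ending perfect authentic cadence) is the large consequent; the antecedent is measures 35–42.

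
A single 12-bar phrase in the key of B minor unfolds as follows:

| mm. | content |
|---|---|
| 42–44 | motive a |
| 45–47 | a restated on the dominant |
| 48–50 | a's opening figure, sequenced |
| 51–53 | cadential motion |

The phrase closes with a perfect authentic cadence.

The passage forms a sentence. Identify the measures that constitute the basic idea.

measures 42–44

The presentation of a sentence is the basic idea (mm. 42–44) plus its repetition (mm. 45–47); the basic idea is therefore bars 42-44.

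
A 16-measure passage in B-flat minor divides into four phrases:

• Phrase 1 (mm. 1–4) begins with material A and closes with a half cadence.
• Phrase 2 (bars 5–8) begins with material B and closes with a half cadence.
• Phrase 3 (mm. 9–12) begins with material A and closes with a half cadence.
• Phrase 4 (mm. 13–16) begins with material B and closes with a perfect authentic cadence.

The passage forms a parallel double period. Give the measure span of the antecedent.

measures 1–8

In a double period the four phrases pair into a large antecedent (phrases 1–2, ending half cadence) and a large consequent (phrases 3–4, ending perfect authentic cadence). The antecedent spans bars 1–8.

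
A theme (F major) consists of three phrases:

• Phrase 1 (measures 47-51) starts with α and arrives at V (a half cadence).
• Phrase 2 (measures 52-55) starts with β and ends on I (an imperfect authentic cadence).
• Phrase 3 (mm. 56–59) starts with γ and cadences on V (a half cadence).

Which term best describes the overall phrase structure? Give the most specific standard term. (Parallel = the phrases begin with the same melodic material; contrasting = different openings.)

The final phrase closes with a half cadence, which is not stronger than the preceding imperfect authentic cadence; the 3 phrases lack an overall antecedent–consequent design and so form a phrase group.

phrase group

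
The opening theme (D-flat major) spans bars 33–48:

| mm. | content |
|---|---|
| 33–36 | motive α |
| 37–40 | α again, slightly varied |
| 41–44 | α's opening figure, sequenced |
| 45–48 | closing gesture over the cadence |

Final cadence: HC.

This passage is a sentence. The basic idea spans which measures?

measures 33–36

The presentation of a sentence is the basic idea (mm. 33-36) plus its repetition (mm. 37–40); the basic idea is therefore mm. 33–36.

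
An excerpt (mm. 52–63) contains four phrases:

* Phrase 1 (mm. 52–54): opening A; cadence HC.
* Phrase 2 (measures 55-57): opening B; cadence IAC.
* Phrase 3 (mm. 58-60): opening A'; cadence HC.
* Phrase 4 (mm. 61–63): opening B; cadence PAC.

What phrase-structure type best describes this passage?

parallel double period

Four phrases in two halves: the first half (measures 52–57) ends with an imperfect authentic cadence, the second (bars 58–63) with a perfect authentic cadence — a large antecedent–consequent pair, i.e. a double period.
Phrase 3 begins with the same material as phrase 1, making it parallel.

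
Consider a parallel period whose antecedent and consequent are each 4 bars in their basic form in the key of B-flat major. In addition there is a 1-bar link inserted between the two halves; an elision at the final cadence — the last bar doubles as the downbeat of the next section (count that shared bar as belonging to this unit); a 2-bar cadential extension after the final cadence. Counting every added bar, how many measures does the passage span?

Basic parallel period: 4 + 4 = 8 bars.
8 (basic form) + 1 (link) + 2 (cadential extension) = 11.
The elision shares a bar with the next section but does not change this unit's count.

11 measures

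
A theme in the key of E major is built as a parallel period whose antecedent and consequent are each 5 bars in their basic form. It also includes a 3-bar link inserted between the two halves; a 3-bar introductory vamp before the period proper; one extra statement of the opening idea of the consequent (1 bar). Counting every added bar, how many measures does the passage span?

17 measures

Basic parallel period: 5 + 5 = 10 bars.
10 (basic form) + 3 (link) + 3 (introduction) + 1 (extra statement) = 17.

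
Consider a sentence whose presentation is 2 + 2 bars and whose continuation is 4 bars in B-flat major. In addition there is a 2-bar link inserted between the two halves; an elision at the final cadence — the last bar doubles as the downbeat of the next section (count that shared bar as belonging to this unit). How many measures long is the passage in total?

10 measures

Basic sentence: 2 + 2 + 4 = 8 bars.
8 (basic form) + 2 (link) = 10.
The elision shares a bar with the next section but does not change this unit's count.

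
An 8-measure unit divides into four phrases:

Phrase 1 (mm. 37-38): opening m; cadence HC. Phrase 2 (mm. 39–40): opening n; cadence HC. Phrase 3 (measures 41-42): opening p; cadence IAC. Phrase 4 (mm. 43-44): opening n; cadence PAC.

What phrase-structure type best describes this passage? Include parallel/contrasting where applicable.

Four phrases in two halves: the first half (mm. 37-40) ends with a half cadence, the second (bars 41–44) with a perfect authentic cadence — a large antecedent–consequent pair, i.e. a double period.
Phrase 3 begins with different material from phrase 1, making it contrasting.

contrasting double period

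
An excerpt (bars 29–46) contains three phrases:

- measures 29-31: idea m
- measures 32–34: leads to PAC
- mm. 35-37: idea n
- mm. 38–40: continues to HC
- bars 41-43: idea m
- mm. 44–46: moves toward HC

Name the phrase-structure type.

phrase group

The final phrase closes with a half cadence, which is not stronger than the preceding half cadence; the 3 phrases lack an overall antecedent–consequent design and so form a phrase group.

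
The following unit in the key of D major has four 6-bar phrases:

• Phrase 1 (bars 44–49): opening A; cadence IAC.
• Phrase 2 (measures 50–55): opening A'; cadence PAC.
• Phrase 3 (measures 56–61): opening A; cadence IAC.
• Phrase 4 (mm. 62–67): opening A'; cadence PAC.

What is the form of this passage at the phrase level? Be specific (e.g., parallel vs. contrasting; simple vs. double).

The cadence pattern IAC–PAC–IAC–PAC is weak–strong twice, and phrases 3–4 restate phrases 1–2: a period heard twice, not a double period (which would end weakly at phrase 2).

repeated period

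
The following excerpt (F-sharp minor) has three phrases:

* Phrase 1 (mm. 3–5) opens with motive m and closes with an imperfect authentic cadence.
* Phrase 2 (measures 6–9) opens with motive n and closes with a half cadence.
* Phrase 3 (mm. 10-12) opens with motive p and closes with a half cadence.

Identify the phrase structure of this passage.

phrase group

The final phrase closes with a half cadence, which is not stronger than the preceding half cadence; the 3 phrases lack an overall antecedent–consequent design and so form a phrase group.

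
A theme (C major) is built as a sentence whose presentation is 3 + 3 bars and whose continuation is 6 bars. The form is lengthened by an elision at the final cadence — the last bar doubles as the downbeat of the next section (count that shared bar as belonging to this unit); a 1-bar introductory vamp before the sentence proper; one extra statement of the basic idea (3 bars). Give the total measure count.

16 measures

Basic sentence: 3 + 3 + 6 = 12 bars.
12 (basic form) + 1 (introduction) + 3 (extra statement) = 16.
The elision shares a bar with the next section but does not change this unit's count.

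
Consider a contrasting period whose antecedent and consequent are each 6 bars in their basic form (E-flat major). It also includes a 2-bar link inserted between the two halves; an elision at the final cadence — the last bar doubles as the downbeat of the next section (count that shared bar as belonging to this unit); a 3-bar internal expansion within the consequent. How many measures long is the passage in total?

17 measures

Basic contrasting period: 6 + 6 = 12 bars.
12 (basic form) + 2 (link) + 3 (internal expansion) = 17.
The elision shares a bar with the next section but does not change this unit's count.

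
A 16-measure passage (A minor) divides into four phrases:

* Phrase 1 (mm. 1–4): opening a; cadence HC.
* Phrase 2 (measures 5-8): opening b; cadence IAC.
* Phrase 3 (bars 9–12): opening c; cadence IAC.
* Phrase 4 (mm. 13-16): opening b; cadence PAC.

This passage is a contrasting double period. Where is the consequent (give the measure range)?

In a double period the four phrases pair into a large antecedent (phrases 1–2, ending imperfect authentic cadence) and a large consequent (phrases 3–4, ending perfect authentic cadence). The consequent spans bars 9–16.

measures 9–16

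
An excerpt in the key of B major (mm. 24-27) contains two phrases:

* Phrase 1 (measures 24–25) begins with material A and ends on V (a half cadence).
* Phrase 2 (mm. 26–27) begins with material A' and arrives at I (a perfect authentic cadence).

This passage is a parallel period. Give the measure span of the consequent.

measures 26–27

The antecedent is the phrase ending with the weaker cadence (half cadence, phrase 1) and the consequent the one ending more conclusively (perfect authentic cadence, phrase 2); the consequent is mm. 26–27.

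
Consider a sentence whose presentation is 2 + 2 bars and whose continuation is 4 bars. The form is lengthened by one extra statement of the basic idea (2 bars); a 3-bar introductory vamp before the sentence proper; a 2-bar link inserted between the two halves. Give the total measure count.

Basic sentence: 2 + 2 + 4 = 8 bars.
8 (basic form) + 2 (extra statement) + 3 (introduction) + 2 (link) = 15.

15 measures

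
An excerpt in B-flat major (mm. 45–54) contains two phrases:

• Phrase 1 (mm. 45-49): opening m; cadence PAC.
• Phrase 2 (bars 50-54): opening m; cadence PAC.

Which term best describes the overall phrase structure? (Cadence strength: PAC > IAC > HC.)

Both phrases have the same opening (m) and the same cadence (perfect authentic cadence): the second is a restatement, not a consequent, so this is a repeated phrase rather than a period.

repeated phrase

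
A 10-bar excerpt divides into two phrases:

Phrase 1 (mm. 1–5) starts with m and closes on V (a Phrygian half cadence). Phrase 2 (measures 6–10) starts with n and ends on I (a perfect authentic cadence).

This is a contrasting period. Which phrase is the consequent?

The phrase ending with the weaker cadence (Phrygian half cadence) is the antecedent; the one ending more conclusively (perfect authentic cadence) is the consequent. The consequent is phrase 2.

phrase 2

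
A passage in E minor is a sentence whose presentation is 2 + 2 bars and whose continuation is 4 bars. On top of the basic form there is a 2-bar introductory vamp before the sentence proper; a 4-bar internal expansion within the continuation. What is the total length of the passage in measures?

14 measures

Basic sentence: 2 + 2 + 4 = 8 bars.
8 (basic form) + 2 (introduction) + 4 (internal expansion) = 14.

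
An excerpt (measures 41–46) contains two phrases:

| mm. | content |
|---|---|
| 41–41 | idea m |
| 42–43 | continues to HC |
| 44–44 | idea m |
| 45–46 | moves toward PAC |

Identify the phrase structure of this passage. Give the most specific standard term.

Phrase 1 ends with a half cadence (weaker) and phrase 2 with a perfect authentic cadence (stronger): antecedent + consequent = a period.
The two phrases open with the same material (m / m), so the period is parallel.

parallel period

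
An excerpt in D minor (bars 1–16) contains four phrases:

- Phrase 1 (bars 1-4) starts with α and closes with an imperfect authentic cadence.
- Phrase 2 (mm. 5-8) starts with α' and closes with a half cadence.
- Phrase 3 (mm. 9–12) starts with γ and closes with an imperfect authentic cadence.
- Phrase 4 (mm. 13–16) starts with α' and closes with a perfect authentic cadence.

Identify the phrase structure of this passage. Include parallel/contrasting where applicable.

contrasting double period

Four phrases in two halves: the first half (measures 1–8) ends with a half cadence, the second (bars 9–16) with a perfect authentic cadence — a large antecedent–consequent pair, i.e. a double period.
Phrase 3 begins with different material from phrase 1, making it contrasting.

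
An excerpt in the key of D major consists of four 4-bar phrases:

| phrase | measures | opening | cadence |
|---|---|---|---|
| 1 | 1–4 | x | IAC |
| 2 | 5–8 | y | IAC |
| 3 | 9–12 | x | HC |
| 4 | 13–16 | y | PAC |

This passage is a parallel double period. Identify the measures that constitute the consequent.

In a double period the four phrases pair into a large antecedent (phrases 1–2, ending imperfect authentic cadence) and a large consequent (phrases 3–4, ending perfect authentic cadence). The consequent spans bars 9–16.

measures 9–16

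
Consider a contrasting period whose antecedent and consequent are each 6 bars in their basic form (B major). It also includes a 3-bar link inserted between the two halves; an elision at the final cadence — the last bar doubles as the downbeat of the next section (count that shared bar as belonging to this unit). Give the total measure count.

Basic contrasting period: 6 + 6 = 12 bars.
12 (basic form) + 3 (link) = 15.
The elision shares a bar with the next section but does not change this unit's count.

15 measures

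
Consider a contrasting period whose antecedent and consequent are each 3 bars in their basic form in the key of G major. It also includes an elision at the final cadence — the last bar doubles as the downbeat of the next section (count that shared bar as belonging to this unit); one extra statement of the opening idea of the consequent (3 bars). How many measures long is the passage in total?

9 measures

Basic contrasting period: 3 + 3 = 6 bars.
6 (basic form) + 3 (extra statement) = 9.
The elision shares a bar with the next section but does not change this unit's count.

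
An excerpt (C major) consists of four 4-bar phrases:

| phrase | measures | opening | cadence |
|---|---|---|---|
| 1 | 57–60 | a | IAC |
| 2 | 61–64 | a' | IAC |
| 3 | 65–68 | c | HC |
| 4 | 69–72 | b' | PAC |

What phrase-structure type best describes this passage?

Four phrases in two halves: the first half (mm. 57-64) ends with an imperfect authentic cadence, the second (mm. 65-72) with a perfect authentic cadence — a large antecedent–consequent pair, i.e. a double period.
Phrase 3 begins with different material from phrase 1, making it contrasting.

contrasting double period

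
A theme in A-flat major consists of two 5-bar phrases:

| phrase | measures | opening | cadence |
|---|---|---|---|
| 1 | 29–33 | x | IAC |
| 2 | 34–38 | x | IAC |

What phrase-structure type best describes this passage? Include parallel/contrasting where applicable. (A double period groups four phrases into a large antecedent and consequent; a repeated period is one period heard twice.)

repeated phrase

Both phrases have the same opening (x) and the same cadence (imperfect authentic cadence): the second is a restatement, not a consequent, so this is a repeated phrase rather than a period.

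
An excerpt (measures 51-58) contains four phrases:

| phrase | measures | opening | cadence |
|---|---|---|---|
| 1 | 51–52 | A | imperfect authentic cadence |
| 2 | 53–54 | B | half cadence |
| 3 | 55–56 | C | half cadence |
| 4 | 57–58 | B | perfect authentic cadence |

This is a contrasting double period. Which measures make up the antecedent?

In a double period the first pair of phrases (ending half cadence) is the large antecedent and the second pair (ending perfect authentic cadence) is the large consequent; the antecedent is measures 51–54.

measures 51–54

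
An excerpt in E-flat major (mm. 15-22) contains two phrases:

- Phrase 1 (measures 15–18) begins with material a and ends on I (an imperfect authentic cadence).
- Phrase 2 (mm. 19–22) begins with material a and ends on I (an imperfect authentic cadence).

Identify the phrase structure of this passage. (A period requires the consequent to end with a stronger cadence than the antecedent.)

repeated phrase

Both phrases have the same opening (a) and the same cadence (imperfect authentic cadence): the second is a restatement, not a consequent, so this is a repeated phrase rather than a period.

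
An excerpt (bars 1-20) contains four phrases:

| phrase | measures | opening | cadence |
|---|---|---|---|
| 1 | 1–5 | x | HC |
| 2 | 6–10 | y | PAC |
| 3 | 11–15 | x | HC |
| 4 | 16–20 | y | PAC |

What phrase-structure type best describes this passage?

repeated period

The cadence pattern HC–PAC–HC–PAC is weak–strong twice, and phrases 3–4 restate phrases 1–2: a period heard twice, not a double period (which would end weakly at phrase 2).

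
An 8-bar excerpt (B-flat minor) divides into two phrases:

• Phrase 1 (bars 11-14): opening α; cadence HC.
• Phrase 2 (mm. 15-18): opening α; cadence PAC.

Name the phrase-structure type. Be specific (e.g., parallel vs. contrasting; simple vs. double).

Phrase 1 ends with a half cadence (weaker) and phrase 2 with a perfect authentic cadence (stronger): antecedent + consequent = a period.
The two phrases open with the same material (α / α), so the period is parallel.

parallel period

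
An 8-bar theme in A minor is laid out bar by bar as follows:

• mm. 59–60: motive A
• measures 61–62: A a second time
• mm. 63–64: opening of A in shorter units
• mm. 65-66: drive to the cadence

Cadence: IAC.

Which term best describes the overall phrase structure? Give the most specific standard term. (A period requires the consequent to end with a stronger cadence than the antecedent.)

sentence

Basic idea (bars 59–60) + its repetition (mm. 61–62) form the presentation; fragmentation and cadence (mm. 63–66) form the continuation — the 8-bar whole is a sentence.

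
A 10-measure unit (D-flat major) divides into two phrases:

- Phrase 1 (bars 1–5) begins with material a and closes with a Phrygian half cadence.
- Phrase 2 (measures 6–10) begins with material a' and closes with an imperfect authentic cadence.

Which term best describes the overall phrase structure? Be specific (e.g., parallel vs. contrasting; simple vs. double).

parallel period

Phrase 1 ends with a Phrygian half cadence (weaker) and phrase 2 with an imperfect authentic cadence (stronger): antecedent + consequent = a period.
The two phrases open with the same material (a / a'), so the period is parallel.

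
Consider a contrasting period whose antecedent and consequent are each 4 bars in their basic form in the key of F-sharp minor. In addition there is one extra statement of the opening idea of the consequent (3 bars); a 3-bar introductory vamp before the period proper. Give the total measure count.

Basic contrasting period: 4 + 4 = 8 bars.
8 (basic form) + 3 (extra statement) + 3 (introduction) = 14.

14 measures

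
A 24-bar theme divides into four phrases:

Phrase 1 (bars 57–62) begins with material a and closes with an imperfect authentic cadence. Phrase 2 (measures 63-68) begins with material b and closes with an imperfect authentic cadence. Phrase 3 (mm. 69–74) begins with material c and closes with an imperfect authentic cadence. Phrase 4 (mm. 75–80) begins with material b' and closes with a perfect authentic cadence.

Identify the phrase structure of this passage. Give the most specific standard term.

contrasting double period

Four phrases in two halves: the first half (measures 57–68) ends with an imperfect authentic cadence, the second (mm. 69–80) with a perfect authentic cadence — a large antecedent–consequent pair, i.e. a double period.
Phrase 3 begins with different material from phrase 1, making it contrasting.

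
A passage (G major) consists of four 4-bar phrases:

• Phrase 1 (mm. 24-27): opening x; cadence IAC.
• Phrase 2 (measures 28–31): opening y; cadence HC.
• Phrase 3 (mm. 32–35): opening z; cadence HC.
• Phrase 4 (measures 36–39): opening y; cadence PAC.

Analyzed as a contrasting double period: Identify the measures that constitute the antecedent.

measures 24–31

In a double period the four phrases pair into a large antecedent (phrases 1–2, ending half cadence) and a large consequent (phrases 3–4, ending perfect authentic cadence). The antecedent spans measures 24-31.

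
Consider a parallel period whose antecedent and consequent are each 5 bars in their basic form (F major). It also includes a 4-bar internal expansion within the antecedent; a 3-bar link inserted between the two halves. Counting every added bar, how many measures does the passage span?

Basic parallel period: 5 + 5 = 10 bars.
10 (basic form) + 4 (internal expansion) + 3 (link) = 17.

17 measures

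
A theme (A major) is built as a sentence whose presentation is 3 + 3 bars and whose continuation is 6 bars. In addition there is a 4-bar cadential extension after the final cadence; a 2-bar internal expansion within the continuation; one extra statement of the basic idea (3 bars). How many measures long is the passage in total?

Basic sentence: 3 + 3 + 6 = 12 bars.
12 (basic form) + 4 (cadential extension) + 2 (internal expansion) + 3 (extra statement) = 21.

21 measures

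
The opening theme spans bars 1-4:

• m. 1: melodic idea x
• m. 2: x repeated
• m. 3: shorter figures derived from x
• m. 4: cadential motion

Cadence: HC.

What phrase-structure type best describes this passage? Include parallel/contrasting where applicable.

sentence

Basic idea (m. 1) + its repetition (bar 2) form the presentation; fragmentation and cadence (mm. 3–4) form the continuation — the 4-bar whole is a sentence.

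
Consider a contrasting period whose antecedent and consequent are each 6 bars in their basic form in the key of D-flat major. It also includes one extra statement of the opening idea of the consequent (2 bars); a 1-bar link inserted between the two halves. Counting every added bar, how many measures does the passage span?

Basic contrasting period: 6 + 6 = 12 bars.
12 (basic form) + 2 (extra statement) + 1 (link) = 15.

15 measures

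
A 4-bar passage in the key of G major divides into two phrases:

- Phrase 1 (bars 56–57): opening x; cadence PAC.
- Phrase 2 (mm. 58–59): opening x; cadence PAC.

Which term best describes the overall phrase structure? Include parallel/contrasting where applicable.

Both phrases have the same opening (x) and the same cadence (perfect authentic cadence): the second is a restatement, not a consequent, so this is a repeated phrase rather than a period.

repeated phrase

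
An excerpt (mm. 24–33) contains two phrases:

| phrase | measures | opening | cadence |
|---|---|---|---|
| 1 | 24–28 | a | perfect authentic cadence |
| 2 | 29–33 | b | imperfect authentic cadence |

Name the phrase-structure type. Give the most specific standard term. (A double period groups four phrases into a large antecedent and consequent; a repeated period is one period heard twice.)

The second phrase closes with an imperfect authentic cadence, which is not stronger than the first phrase's perfect authentic cadence; without a weak→strong cadential pair there is no antecedent–consequent relationship, so this is a phrase group rather than a period.

phrase group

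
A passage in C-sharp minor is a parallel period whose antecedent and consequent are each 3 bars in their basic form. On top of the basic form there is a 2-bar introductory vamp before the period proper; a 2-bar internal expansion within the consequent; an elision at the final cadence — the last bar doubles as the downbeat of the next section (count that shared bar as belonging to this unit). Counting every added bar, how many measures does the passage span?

10 measures

Basic parallel period: 3 + 3 = 6 bars.
6 (basic form) + 2 (introduction) + 2 (internal expansion) = 10.
The elision shares a bar with the next section but does not change this unit's count.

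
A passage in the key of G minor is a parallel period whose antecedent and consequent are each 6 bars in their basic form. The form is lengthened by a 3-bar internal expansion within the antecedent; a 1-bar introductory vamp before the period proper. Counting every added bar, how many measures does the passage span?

Basic parallel period: 6 + 6 = 12 bars.
12 (basic form) + 3 (internal expansion) + 1 (introduction) = 16.

16 measures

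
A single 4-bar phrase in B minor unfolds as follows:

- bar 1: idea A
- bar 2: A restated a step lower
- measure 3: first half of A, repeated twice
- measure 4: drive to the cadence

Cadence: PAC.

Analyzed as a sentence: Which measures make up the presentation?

measures 1–2

The presentation of a sentence is the basic idea (bar 1) plus its repetition (m. 2); the presentation is therefore bars 1-2.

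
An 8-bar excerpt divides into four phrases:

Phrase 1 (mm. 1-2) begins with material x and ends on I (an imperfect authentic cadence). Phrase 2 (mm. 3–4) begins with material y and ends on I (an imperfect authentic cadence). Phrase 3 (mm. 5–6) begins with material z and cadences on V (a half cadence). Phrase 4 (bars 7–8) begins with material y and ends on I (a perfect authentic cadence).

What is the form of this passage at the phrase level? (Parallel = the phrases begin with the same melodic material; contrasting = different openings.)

contrasting double period

Four phrases in two halves: the first half (bars 1-4) ends with an imperfect authentic cadence, the second (bars 5-8) with a perfect authentic cadence — a large antecedent–consequent pair, i.e. a double period.
Phrase 3 begins with different material from phrase 1, making it contrasting.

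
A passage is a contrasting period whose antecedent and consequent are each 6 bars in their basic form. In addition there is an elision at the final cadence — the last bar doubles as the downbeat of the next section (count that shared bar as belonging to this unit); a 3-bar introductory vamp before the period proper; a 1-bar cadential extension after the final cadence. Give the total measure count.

Basic contrasting period: 6 + 6 = 12 bars.
12 (basic form) + 3 (introduction) + 1 (cadential extension) = 16.
The elision shares a bar with the next section but does not change this unit's count.

16 measures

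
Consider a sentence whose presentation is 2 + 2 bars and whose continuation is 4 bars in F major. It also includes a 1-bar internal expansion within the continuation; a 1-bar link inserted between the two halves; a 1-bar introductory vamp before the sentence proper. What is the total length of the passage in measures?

Basic sentence: 2 + 2 + 4 = 8 bars.
8 (basic form) + 1 (internal expansion) + 1 (link) + 1 (introduction) = 11.

11 measures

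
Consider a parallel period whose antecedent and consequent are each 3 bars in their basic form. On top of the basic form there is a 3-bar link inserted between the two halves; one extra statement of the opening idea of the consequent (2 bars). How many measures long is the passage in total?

Basic parallel period: 3 + 3 = 6 bars.
6 (basic form) + 3 (link) + 2 (extra statement) = 11.

11 measures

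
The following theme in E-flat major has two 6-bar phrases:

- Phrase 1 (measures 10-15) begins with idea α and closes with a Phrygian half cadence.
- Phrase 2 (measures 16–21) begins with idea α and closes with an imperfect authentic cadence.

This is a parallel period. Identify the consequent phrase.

phrase 2

The phrase ending with the weaker cadence (Phrygian half cadence) is the antecedent; the one ending more conclusively (imperfect authentic cadence) is the consequent. The consequent is phrase 2.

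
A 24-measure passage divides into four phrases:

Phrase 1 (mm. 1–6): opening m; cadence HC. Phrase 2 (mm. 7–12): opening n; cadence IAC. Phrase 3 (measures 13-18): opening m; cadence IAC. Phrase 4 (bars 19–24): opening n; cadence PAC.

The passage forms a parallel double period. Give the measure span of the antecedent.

In a double period the four phrases pair into a large antecedent (phrases 1–2, ending imperfect authentic cadence) and a large consequent (phrases 3–4, ending perfect authentic cadence). The antecedent spans bars 1–12.

measures 1–12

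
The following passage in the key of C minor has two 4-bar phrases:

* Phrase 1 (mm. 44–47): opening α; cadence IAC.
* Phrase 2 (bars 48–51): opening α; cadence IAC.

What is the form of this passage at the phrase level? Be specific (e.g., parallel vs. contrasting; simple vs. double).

Both phrases have the same opening (α) and the same cadence (imperfect authentic cadence): the second is a restatement, not a consequent, so this is a repeated phrase rather than a period.

repeated phrase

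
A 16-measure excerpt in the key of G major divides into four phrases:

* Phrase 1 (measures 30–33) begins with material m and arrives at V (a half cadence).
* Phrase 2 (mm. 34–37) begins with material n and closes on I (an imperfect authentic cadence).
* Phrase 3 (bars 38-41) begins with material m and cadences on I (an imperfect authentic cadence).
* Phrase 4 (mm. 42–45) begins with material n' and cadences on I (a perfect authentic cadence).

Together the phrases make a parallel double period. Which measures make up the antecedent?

In a double period the first pair of phrases (ending imperfect authentic cadence) is the large antecedent and the second pair (ending perfect authentic cadence) is the large consequent; the antecedent is measures 30–37.

measures 30–37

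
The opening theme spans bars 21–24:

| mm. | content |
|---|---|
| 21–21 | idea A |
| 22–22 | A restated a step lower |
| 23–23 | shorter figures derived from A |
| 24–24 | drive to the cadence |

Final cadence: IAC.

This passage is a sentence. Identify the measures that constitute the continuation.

After the presentation (mm. 21–22), the continuation covers the fragmentation through the cadence: bars 23-24.

measures 23–24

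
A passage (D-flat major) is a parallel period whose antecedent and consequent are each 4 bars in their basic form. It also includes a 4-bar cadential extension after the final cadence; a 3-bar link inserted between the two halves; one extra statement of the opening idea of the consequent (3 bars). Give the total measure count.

18 measures

Basic parallel period: 4 + 4 = 8 bars.
8 (basic form) + 4 (cadential extension) + 3 (link) + 3 (extra statement) = 18.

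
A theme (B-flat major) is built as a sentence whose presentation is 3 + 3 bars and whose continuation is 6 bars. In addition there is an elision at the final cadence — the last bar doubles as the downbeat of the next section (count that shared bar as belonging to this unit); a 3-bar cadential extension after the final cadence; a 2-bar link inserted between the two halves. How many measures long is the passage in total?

Basic sentence: 3 + 3 + 6 = 12 bars.
12 (basic form) + 3 (cadential extension) + 2 (link) = 17.
The elision shares a bar with the next section but does not change this unit's count.

17 measures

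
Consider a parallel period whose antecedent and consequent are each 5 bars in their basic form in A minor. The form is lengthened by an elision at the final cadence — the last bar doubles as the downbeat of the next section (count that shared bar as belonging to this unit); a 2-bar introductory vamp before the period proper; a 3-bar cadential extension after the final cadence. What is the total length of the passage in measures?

15 measures

Basic parallel period: 5 + 5 = 10 bars.
10 (basic form) + 2 (introduction) + 3 (cadential extension) = 15.
The elision shares a bar with the next section but does not change this unit's count.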